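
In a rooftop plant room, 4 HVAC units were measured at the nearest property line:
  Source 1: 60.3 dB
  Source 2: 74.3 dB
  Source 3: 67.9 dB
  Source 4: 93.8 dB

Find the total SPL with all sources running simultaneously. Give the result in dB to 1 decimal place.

93.9 dB

Converting to relative power and adding: 10^(60.3/10) + 10^(74.3/10) + 10^(67.9/10) + 10^(93.8/10) = 2.433e+09.
Combined level = 10 log₁₀(2.433e+09) = 93.9 dB.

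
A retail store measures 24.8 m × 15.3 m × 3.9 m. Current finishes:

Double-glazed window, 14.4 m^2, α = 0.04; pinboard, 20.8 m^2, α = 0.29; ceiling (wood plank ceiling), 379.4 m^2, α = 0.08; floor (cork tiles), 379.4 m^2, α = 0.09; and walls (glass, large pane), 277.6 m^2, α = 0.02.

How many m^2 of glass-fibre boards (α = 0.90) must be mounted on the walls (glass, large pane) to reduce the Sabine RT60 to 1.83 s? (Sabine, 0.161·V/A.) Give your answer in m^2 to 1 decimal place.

60.8

Summing Sᵢαᵢ: 0.576 + 6.032 + 30.352 + 34.146 + 5.552 → A₁ = 76.658 sabins.
Required A₂ = 0.161·1479.816/1.83 = 130.191 sabins.
ΔA needed = 130.191 − 76.658 = 53.533 sabins.
Net gain per m^2: Δα = 0.90 − 0.02 = 0.88.
Panel area = 53.533 / 0.88 = 60.8 m^2.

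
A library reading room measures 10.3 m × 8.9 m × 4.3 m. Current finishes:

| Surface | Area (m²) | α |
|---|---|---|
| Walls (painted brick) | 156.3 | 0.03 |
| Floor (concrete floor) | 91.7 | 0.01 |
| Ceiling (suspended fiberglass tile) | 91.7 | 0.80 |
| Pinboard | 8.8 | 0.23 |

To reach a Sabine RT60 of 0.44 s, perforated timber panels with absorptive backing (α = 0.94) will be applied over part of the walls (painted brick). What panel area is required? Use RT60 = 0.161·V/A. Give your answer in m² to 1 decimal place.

Equivalent absorption area: A₁ = 156.3·0.03 + 91.7·0.01 + 91.7·0.80 + 8.8·0.23 = 80.990 m².
Required A₂ = 0.161·394.181/0.44 = 144.234 sabins.
ΔA needed = 144.234 − 80.990 = 63.244 sabins.
Each m² of panel replacing the walls (painted brick) adds (0.94 − 0.03) = 0.91 sabins.
Area = ΔA/Δα = 63.244/0.91 = 69.5 m².

69.5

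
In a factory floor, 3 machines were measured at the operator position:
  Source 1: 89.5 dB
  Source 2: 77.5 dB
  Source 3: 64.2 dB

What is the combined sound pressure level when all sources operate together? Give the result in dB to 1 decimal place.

89.8 dB

Sum in the linear (power) domain: Σ 10^(Lᵢ/10) = 10^(89.5/10) + 10^(77.5/10) + 10^(64.2/10) = 9.501e+08.
Combined level = 10 log₁₀(9.501e+08) = 89.8 dB.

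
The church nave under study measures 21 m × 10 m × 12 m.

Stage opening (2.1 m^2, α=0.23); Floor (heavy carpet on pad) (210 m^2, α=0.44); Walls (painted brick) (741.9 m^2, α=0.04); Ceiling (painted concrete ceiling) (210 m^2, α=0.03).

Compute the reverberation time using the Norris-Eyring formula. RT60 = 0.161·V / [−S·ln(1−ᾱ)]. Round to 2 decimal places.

S = Σ Sᵢ = 1164.0 m^2.
Σ(Sᵢαᵢ) = 2.1·0.23 + 210·0.44 + 741.9·0.04 + 210·0.03 = 128.859.
ᾱ = 128.859 / 1164.0 = 0.1107.
−S·ln(1−ᾱ) = −1164.0 × ln(1 − 0.1107) = 136.561.
V = 21 × 10 × 12 = 2520 m³.
T = 0.161·V/[−S·ln(1−ᾱ)] = 0.161·2520/136.561 = 2.97 s.

2.97 sec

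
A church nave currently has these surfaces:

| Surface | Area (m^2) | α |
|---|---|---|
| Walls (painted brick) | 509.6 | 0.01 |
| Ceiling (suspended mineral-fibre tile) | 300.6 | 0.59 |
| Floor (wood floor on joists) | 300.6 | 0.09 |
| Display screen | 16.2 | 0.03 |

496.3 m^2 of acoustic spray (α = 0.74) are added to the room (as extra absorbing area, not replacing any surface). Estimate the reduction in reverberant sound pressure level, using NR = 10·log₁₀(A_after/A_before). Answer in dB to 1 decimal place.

A_before = Σ Sᵢαᵢ = 509.6×0.01 + 300.6×0.59 + 300.6×0.09 + 16.2×0.03 = 209.990 sabins.
Added absorption = 496.3 × 0.74 = 367.262 sabins.
A_after = 209.990 + 367.262 = 577.252 sabins.
Reduction = 10 log₁₀(A_after/A_before) = 10 log₁₀(2.7489) = 4.4 dB.

4.4 dB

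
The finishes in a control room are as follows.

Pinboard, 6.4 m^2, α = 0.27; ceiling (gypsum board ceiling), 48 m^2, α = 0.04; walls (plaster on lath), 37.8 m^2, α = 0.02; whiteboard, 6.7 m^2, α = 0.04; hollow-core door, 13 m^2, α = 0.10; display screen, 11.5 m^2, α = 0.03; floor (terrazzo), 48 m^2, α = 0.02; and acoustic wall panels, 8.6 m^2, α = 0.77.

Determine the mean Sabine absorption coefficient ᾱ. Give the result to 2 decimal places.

Total surface area S = 180.0 m^2.
A = 6.4×0.27 + 48×0.04 + 37.8×0.02 + 6.7×0.04 + 13×0.10 + 11.5×0.03 + 48×0.02 + 8.6×0.77 = 13.899 sabins.
ᾱ = 13.899 / 180.0 = 0.08.

0.08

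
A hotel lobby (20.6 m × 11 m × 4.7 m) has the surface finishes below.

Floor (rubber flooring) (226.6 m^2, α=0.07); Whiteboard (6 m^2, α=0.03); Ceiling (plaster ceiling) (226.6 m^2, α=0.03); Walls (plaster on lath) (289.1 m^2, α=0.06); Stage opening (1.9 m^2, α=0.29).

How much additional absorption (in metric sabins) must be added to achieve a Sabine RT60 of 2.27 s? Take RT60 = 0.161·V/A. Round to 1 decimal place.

34.8 sabins

A₁ = Σ Sᵢαᵢ = 226.6*0.07 + 6*0.03 + 226.6*0.03 + 289.1*0.06 + 1.9*0.29 = 40.737 sabins.
Target A₂ = 0.161·1065.02/2.27 = 75.537 sabins (V = 1065.02 m³).
Shortfall: 75.537 − 40.737 = 34.8 sabins.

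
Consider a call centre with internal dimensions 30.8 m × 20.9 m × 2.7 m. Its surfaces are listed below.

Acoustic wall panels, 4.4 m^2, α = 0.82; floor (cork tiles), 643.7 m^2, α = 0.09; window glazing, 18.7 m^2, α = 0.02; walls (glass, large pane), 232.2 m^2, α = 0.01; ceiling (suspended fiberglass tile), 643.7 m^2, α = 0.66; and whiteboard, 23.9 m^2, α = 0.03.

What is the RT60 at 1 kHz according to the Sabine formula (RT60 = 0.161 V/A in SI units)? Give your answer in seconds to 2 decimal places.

Total absorption A = 4.4×0.82 + 643.7×0.09 + 18.7×0.02 + 232.2×0.01 + 643.7×0.66 + 23.9×0.03
  = 3.608 + 57.933 + 0.374 + 2.322 + 424.842 + 0.717 = 489.796 m^2 sabins.
Volume V = 30.8 × 20.9 × 2.7 = 1738.044 m³.
RT60 = 0.161 · V / A = 0.161 × 1738.044 / 489.796 = 0.57 s.

0.57 s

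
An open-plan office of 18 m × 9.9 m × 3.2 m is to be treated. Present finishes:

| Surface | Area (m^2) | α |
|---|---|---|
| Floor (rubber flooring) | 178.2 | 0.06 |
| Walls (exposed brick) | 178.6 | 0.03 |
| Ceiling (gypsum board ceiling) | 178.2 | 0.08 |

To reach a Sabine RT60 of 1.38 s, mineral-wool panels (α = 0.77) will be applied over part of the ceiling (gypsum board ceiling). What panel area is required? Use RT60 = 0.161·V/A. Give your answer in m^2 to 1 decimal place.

52.5

Summing Sᵢαᵢ: 10.692 + 5.358 + 14.256 → A₁ = 30.306 sabins.
Required A₂ = 0.161·570.24/1.38 = 66.528 sabins.
Absorption to add: 66.528 − 30.306 = 36.222 sabins.
Net gain per m^2: Δα = 0.77 − 0.08 = 0.69.
Panel area = 36.222 / 0.69 = 52.5 m^2.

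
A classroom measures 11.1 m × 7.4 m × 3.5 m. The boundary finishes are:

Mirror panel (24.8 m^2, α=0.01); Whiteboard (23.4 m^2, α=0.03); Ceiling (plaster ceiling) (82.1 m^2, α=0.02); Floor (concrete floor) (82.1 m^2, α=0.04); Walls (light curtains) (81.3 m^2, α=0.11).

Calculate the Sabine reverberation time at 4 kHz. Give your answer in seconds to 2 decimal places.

3.12 s

Equivalent absorption area: A = 24.8*0.01 + 23.4*0.03 + 82.1*0.02 + 82.1*0.04 + 81.3*0.11 = 14.819 m^2.
Room volume: 287.49 m³.
Sabine: RT60 = 0.161 × 287.49 / 14.819 = 3.12 s.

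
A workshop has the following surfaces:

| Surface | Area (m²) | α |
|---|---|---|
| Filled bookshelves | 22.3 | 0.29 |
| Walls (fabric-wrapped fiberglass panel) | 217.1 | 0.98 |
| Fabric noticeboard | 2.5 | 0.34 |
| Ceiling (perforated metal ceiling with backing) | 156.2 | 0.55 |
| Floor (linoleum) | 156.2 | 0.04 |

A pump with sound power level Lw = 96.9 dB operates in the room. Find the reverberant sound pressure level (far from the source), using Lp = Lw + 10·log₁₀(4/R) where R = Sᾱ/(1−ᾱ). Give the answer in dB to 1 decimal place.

74.4 dB

Σ(Sᵢαᵢ) = 22.3×0.29 + 217.1×0.98 + 2.5×0.34 + 156.2×0.55 + 156.2×0.04 = 312.233; total area S = 554.3 m².
ᾱ = 312.233/554.3 = 0.5633; R = Sᾱ/(1−ᾱ) = 312.233/(1−0.5633) = 714.983 m².
Lp = 96.9 + 10·log₁₀(4/714.983) = 96.9 + (-22.52) = 74.4 dB.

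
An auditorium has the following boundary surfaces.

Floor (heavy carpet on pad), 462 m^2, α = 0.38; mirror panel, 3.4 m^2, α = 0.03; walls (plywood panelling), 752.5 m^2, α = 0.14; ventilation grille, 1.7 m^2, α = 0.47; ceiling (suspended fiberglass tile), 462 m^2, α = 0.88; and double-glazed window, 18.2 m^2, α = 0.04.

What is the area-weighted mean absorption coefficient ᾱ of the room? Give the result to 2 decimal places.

S = Σ Sᵢ = 462 + 3.4 + 752.5 + 1.7 + 462 + 18.2 = 1699.8 m^2.
A = 462×0.38 + 3.4×0.03 + 752.5×0.14 + 1.7×0.47 + 462×0.88 + 18.2×0.04 = 689.099 sabins.
ᾱ = A/S = 0.41.

0.41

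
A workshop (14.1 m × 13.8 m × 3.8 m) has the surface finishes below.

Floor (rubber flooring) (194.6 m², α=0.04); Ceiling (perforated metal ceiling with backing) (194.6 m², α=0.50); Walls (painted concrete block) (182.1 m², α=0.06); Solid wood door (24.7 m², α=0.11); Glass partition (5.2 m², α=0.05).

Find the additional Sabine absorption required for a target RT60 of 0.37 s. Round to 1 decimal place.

Equivalent absorption area: A₁ = 194.6×0.04 + 194.6×0.50 + 182.1×0.06 + 24.7×0.11 + 5.2×0.05 = 118.987 m².
Target A₂ = 0.161·739.404/0.37 = 321.741 sabins (V = 739.404 m³).
ΔA = A₂ − A₁ = 321.741 − 118.987 = 202.8 sabins.

202.8 sabins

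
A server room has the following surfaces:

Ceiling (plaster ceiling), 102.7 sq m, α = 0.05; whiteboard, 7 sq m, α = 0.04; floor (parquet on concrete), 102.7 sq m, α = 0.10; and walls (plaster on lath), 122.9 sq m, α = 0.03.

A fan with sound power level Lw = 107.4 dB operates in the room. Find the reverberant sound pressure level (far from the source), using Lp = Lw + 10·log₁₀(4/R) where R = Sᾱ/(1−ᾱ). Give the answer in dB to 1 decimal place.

100.3 dB

Σ(Sᵢαᵢ) = 102.7×0.05 + 7×0.04 + 102.7×0.10 + 122.9×0.03 = 19.372; total area S = 335.3 sq m.
ᾱ = 0.0578, so room constant R = A/(1−ᾱ) = 20.560 sq m.
Lp = 107.4 + 10·log₁₀(4/20.560) = 107.4 + (-7.11) = 100.3 dB.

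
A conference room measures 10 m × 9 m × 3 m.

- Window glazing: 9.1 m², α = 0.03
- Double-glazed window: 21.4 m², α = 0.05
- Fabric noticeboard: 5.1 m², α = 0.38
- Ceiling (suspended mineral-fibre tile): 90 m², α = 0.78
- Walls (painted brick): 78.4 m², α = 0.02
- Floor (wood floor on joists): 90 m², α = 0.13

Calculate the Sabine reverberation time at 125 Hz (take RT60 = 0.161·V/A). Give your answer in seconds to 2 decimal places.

0.50 sec

Summing Sᵢαᵢ: 0.273 + 1.070 + 1.938 + 70.200 + 1.568 + 11.700 → A = 86.749 sabins.
V = 10·9·3 = 270 m³.
T = 0.161 V/A = 0.161·270/86.749 = 0.50 s.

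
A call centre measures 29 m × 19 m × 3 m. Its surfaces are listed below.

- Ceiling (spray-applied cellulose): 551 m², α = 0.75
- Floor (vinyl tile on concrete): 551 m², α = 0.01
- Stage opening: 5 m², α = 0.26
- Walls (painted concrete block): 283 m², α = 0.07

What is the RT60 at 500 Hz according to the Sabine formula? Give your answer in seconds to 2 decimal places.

Equivalent absorption area: A = 551·0.75 + 551·0.01 + 5·0.26 + 283·0.07 = 439.870 m².
Room volume: 1653 m³.
T = 0.161 V/A = 0.161·1653/439.870 = 0.61 s.

0.61 s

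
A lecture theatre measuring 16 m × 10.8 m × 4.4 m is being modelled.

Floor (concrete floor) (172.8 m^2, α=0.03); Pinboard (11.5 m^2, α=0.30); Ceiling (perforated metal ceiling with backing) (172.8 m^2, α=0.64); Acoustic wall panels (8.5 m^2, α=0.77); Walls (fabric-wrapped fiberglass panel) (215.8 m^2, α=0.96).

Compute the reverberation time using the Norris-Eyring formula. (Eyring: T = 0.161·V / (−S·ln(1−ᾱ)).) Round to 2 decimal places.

0.25 s

Total surface area S = 172.8 + 11.5 + 172.8 + 8.5 + 215.8 = 581.4 m^2.
Absorption A = 172.8×0.03 + 11.5×0.30 + 172.8×0.64 + 8.5×0.77 + 215.8×0.96 = 332.939 sabins.
Mean coefficient ᾱ = A/S = 0.5727.
Eyring denominator: −S ln(1−ᾱ) = 494.346.
V = 16 × 10.8 × 4.4 = 760.32 m³.
T = 0.161·V/[−S·ln(1−ᾱ)] = 0.161·760.32/494.346 = 0.25 s.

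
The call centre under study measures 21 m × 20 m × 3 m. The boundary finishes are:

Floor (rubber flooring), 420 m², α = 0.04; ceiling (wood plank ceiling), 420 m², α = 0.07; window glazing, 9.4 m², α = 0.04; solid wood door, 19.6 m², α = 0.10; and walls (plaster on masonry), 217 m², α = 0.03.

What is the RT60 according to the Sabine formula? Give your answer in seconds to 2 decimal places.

3.69 s

Equivalent absorption area: A = 420*0.04 + 420*0.07 + 9.4*0.04 + 19.6*0.10 + 217*0.03 = 55.046 m².
Volume V = 21 × 20 × 3 = 1260 m³.
T = 0.161 V/A = 0.161·1260/55.046 = 3.69 s.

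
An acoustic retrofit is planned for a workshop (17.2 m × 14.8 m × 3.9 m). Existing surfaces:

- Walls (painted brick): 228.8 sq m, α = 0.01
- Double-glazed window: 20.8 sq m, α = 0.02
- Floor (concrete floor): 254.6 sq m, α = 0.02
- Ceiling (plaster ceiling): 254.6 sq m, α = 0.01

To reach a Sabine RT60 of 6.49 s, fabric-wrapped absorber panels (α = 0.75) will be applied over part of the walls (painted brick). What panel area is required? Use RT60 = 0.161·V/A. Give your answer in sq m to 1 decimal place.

19.3

A₁ = Σ Sᵢαᵢ = 228.8*0.01 + 20.8*0.02 + 254.6*0.02 + 254.6*0.01 = 10.342 sabins.
V = 992.784 m³. Target absorption A₂ = 0.161 × 992.784 / 6.49 = 24.628 sabins.
ΔA needed = 24.628 − 10.342 = 14.286 sabins.
Net gain per sq m: Δα = 0.75 − 0.01 = 0.74.
Panel area = 14.286 / 0.74 = 19.3 sq m.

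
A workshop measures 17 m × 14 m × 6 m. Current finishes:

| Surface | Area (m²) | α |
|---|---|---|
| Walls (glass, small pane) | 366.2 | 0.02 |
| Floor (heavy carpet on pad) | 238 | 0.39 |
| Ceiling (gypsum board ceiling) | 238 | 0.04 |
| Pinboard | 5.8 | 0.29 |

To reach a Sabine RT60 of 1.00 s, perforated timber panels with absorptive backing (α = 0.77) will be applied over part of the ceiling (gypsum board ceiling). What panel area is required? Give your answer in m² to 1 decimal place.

162.4

A₁ = Σ Sᵢαᵢ = 366.2*0.02 + 238*0.39 + 238*0.04 + 5.8*0.29 = 111.346 sabins.
V = 1428 m³. Target absorption A₂ = 0.161 × 1428 / 1.00 = 229.908 sabins.
ΔA needed = 229.908 − 111.346 = 118.562 sabins.
Each m² of panel replacing the ceiling (gypsum board ceiling) adds (0.77 − 0.04) = 0.73 sabins.
Area = ΔA/Δα = 118.562/0.73 = 162.4 m².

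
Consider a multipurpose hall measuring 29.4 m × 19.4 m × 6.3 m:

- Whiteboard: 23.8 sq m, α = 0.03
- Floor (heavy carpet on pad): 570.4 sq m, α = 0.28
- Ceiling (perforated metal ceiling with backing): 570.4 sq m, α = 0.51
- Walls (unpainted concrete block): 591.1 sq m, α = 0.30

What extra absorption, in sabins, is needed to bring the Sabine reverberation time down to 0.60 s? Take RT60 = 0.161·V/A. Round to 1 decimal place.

Equivalent absorption area: A₁ = 23.8·0.03 + 570.4·0.28 + 570.4·0.51 + 591.1·0.30 = 628.660 sq m.
Target A₂ = 0.161·3593.268/0.60 = 964.194 sabins (V = 3593.268 m³).
Additional absorption ΔA = 964.194 − 628.660 = 335.5 sabins.

335.5 sabins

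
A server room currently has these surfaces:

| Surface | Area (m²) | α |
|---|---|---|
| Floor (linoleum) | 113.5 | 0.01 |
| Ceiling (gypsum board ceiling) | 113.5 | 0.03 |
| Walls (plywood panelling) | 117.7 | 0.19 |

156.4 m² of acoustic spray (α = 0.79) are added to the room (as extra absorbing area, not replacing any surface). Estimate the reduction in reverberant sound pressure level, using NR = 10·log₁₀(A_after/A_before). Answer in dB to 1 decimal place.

A_before = Σ Sᵢαᵢ = 113.5*0.01 + 113.5*0.03 + 117.7*0.19 = 26.903 sabins.
Treatment contributes 156.4·0.79 = 123.556 sabins.
New total A_after = 150.459 sabins.
Reduction = 10 log₁₀(A_after/A_before) = 10 log₁₀(5.5926) = 7.5 dB.

7.5 dB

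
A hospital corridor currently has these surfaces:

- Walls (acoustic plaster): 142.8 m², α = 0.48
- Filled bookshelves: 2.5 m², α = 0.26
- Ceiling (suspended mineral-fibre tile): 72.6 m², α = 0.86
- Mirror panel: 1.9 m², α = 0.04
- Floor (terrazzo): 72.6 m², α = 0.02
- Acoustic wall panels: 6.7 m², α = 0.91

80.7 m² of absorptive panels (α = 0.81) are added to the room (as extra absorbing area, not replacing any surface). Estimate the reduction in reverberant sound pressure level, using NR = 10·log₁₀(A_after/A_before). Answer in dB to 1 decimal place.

1.7 dB

A_before = Σ Sᵢαᵢ = 142.8*0.48 + 2.5*0.26 + 72.6*0.86 + 1.9*0.04 + 72.6*0.02 + 6.7*0.91 = 139.255 sabins.
Treatment contributes 80.7·0.81 = 65.367 sabins.
New total A_after = 204.622 sabins.
Reduction = 10 log₁₀(A_after/A_before) = 10 log₁₀(1.4694) = 1.7 dB.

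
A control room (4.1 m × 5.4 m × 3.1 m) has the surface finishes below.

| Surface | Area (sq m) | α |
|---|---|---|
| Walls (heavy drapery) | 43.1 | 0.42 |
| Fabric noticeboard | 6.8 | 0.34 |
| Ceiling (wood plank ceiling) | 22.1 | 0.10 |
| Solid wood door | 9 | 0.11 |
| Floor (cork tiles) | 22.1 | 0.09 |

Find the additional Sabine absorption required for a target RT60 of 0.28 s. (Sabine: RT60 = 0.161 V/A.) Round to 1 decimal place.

Equivalent absorption area: A₁ = 43.1*0.42 + 6.8*0.34 + 22.1*0.10 + 9*0.11 + 22.1*0.09 = 25.603 sq m.
V = 68.634 m³. Required absorption A₂ = 0.161 × 68.634 / 0.28 = 39.465 sabins.
Shortfall: 39.465 − 25.603 = 13.9 sabins.

13.9 sabins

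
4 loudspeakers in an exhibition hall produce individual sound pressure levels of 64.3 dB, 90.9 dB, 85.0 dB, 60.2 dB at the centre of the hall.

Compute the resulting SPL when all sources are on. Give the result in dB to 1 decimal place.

Converting to relative power and adding: 10^(64.3/10) + 10^(90.9/10) + 10^(85.0/10) + 10^(60.2/10) = 1.55e+09.
L_total = 10·log₁₀(1.55e+09) = 91.9 dB.

91.9 dB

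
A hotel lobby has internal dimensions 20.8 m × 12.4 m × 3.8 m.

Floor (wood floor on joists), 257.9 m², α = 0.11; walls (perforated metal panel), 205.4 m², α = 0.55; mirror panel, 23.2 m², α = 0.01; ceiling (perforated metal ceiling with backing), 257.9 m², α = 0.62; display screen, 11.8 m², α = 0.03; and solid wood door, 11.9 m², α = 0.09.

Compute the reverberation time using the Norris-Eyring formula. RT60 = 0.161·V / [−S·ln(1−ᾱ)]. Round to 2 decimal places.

Total surface area S = 257.9 + 205.4 + 23.2 + 257.9 + 11.8 + 11.9 = 768.1 m².
Σ(Sᵢαᵢ) = 257.9·0.11 + 205.4·0.55 + 23.2·0.01 + 257.9·0.62 + 11.8·0.03 + 11.9·0.09 = 302.894.
ᾱ = 302.894 / 768.1 = 0.3943.
−S·ln(1−ᾱ) = −768.1 × ln(1 − 0.3943) = 385.103.
V = 20.8 × 12.4 × 3.8 = 980.096 m³.
RT60 = 0.161 × 980.096 / 385.103 = 0.41 s.

0.41 s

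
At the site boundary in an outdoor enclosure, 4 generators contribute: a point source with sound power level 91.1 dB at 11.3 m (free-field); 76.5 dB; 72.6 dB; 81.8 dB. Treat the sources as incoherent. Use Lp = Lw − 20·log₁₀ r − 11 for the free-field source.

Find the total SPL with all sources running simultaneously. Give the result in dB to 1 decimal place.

Source at 11.3 m: Lp = 91.1 − 20·log₁₀(11.3) − 11 = 59.0 dB.
Sum in the linear (power) domain: Σ 10^(Lᵢ/10) = 10^(59.0/10) + 10^(76.5/10) + 10^(72.6/10) + 10^(81.8/10) = 2.15e+08.
Combined level = 10 log₁₀(2.15e+08) = 83.3 dB.

83.3 dB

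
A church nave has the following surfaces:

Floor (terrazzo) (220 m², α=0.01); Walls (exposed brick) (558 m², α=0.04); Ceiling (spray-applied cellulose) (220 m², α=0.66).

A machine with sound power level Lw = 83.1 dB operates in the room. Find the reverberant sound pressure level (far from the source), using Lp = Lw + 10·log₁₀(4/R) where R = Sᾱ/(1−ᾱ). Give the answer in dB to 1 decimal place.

66.0 dB

Σ(Sᵢαᵢ) = 220×0.01 + 558×0.04 + 220×0.66 = 169.720; total area S = 998.0 m².
ᾱ = 169.720/998.0 = 0.1701; R = Sᾱ/(1−ᾱ) = 169.720/(1−0.1701) = 204.507 m².
Lp = Lw + 10 log₁₀(4/R) = 83.1 -17.09 = 66.0 dB.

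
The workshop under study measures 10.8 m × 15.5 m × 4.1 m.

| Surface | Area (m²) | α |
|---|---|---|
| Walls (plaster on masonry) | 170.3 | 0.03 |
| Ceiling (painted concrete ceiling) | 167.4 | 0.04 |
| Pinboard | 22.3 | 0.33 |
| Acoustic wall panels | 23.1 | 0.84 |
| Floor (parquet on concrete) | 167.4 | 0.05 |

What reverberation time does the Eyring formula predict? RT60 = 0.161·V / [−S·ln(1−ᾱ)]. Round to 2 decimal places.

2.25 s

S = Σ Sᵢ = 550.5 m².
Σ(Sᵢαᵢ) = 170.3×0.03 + 167.4×0.04 + 22.3×0.33 + 23.1×0.84 + 167.4×0.05 = 46.938.
ᾱ = 46.938 / 550.5 = 0.0853.
Eyring denominator: −S ln(1−ᾱ) = 49.082.
V = 10.8 × 15.5 × 4.1 = 686.34 m³.
RT60 = 0.161 × 686.34 / 49.082 = 2.25 s.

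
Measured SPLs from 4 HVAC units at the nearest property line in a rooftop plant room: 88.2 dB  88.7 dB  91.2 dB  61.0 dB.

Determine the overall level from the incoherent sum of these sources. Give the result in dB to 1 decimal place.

94.3 dB

Sum in the linear (power) domain: Σ 10^(Lᵢ/10) = 10^(88.2/10) + 10^(88.7/10) + 10^(91.2/10) + 10^(61.0/10) = 2.722e+09.
Back to dB: 10·log₁₀ Σ = 94.3 dB.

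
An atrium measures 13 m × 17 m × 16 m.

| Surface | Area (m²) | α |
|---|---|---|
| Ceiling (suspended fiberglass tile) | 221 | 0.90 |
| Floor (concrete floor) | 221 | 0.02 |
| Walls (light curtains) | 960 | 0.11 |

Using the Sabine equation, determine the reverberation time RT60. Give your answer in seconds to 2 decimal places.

1.84 s

A = Σ Sᵢαᵢ = 221·0.90 + 221·0.02 + 960·0.11 = 308.920 sabins.
Volume V = 13 × 17 × 16 = 3536 m³.
T = 0.161 V/A = 0.161·3536/308.920 = 1.84 s.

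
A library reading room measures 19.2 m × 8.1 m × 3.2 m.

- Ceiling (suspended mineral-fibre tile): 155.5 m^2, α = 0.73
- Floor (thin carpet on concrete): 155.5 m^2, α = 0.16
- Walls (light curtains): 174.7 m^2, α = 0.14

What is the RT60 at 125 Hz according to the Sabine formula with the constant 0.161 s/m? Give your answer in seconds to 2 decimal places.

0.49 seconds

Total absorption A = 155.5·0.73 + 155.5·0.16 + 174.7·0.14
  = 113.515 + 24.880 + 24.458 = 162.853 m^2 sabins.
V = 19.2·8.1·3.2 = 497.664 m³.
RT60 = 0.161 · V / A = 0.161 × 497.664 / 162.853 = 0.49 s.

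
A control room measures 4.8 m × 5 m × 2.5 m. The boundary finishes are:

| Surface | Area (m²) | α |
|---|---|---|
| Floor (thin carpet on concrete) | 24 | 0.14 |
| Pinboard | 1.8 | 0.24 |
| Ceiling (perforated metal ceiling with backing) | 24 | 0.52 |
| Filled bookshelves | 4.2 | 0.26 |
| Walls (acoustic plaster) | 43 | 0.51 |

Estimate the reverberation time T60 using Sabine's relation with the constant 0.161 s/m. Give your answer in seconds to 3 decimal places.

Total absorption A = 24×0.14 + 1.8×0.24 + 24×0.52 + 4.2×0.26 + 43×0.51
  = 3.360 + 0.432 + 12.480 + 1.092 + 21.930 = 39.294 m² sabins.
V = 4.8·5·2.5 = 60 m³.
Sabine: RT60 = 0.161 × 60 / 39.294 = 0.246 s.

0.246 s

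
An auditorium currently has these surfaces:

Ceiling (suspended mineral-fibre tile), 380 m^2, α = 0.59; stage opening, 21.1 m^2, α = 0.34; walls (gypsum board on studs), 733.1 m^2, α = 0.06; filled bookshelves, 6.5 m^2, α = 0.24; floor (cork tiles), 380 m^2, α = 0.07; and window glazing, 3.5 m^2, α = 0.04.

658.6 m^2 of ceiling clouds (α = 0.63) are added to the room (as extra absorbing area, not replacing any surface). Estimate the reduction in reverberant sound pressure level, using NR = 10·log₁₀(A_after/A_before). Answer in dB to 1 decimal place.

3.7 dB

A_before = Σ Sᵢαᵢ = 380*0.59 + 21.1*0.34 + 733.1*0.06 + 6.5*0.24 + 380*0.07 + 3.5*0.04 = 303.660 sabins.
Treatment contributes 658.6·0.63 = 414.918 sabins.
A_after = 303.660 + 414.918 = 718.578 sabins.
NR = 10·log₁₀(718.578/303.660) = 3.7 dB.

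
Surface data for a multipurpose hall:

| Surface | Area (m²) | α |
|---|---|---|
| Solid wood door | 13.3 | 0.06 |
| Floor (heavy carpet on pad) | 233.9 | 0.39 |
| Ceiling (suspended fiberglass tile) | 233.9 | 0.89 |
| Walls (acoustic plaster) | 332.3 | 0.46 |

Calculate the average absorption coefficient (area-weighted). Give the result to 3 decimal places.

0.557

S = Σ Sᵢ = 13.3 + 233.9 + 233.9 + 332.3 = 813.4 m².
A = 13.3×0.06 + 233.9×0.39 + 233.9×0.89 + 332.3×0.46 = 453.048 sabins.
ᾱ = 453.048 / 813.4 = 0.557.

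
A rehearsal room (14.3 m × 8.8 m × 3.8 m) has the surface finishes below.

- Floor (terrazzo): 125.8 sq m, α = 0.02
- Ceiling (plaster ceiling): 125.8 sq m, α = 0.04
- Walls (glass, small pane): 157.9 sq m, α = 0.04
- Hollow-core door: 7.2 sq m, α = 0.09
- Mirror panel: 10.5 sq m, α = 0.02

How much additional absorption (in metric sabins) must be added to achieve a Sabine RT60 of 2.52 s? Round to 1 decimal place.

15.8 sabins

A₁ = Σ Sᵢαᵢ = 125.8×0.02 + 125.8×0.04 + 157.9×0.04 + 7.2×0.09 + 10.5×0.02 = 14.722 sabins.
For T = 2.52 s, need A₂ = 0.161·V/T = 0.161·478.192/2.52 = 30.551 sabins.
ΔA = A₂ − A₁ = 30.551 − 14.722 = 15.8 sabins.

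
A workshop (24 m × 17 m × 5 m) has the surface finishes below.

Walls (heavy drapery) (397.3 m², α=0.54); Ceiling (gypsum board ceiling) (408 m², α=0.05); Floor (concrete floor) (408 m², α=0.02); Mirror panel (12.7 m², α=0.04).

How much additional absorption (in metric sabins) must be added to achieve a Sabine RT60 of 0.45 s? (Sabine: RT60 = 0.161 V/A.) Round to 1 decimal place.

486.3 sabins

A₁ = Σ Sᵢαᵢ = 397.3·0.54 + 408·0.05 + 408·0.02 + 12.7·0.04 = 243.610 sabins.
For T = 0.45 s, need A₂ = 0.161·V/T = 0.161·2040/0.45 = 729.867 sabins.
Additional absorption ΔA = 729.867 − 243.610 = 486.3 sabins.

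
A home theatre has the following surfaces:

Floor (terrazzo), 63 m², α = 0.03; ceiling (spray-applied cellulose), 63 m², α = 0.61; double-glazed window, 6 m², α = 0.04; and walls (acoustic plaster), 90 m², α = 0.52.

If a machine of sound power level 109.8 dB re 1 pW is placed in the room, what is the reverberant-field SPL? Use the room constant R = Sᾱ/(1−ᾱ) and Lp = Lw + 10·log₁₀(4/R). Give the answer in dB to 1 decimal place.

94.2 dB

A = 87.360 sabins; S = 222.0 m².
ᾱ = 87.360/222.0 = 0.3935; R = Sᾱ/(1−ᾱ) = 87.360/(1−0.3935) = 144.040 m².
Lp = 109.8 + 10·log₁₀(4/144.040) = 109.8 + (-15.56) = 94.2 dB.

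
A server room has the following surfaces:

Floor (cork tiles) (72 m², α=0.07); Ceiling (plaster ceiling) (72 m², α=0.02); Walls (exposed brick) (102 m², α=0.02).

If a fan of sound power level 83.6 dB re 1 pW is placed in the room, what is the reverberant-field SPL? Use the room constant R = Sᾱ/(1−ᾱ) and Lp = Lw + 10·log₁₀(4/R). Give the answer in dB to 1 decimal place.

80.2 dB

A = 8.520 sabins; S = 246.0 m².
ᾱ = 8.520/246.0 = 0.0346; R = Sᾱ/(1−ᾱ) = 8.520/(1−0.0346) = 8.825 m².
Lp = Lw + 10 log₁₀(4/R) = 83.6 -3.44 = 80.2 dB.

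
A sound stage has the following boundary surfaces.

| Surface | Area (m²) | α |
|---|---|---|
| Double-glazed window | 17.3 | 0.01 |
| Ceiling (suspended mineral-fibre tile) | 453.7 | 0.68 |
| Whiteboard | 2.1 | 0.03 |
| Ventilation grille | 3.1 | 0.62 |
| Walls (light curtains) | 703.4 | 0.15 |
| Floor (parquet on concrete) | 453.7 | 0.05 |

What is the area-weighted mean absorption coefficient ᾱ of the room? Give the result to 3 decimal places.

0.269

Total surface area S = 1633.3 m².
A = 17.3·0.01 + 453.7·0.68 + 2.1·0.03 + 3.1·0.62 + 703.4·0.15 + 453.7·0.05 = 438.869 sabins.
ᾱ = 438.869 / 1633.3 = 0.269.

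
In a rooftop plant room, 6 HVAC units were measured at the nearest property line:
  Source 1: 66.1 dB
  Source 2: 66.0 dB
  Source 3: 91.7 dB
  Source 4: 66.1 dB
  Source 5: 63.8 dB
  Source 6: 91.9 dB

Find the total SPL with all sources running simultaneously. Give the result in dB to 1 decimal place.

94.8 dB

Converting to relative power and adding: 10^(66.1/10) + 10^(66.0/10) + 10^(91.7/10) + 10^(66.1/10) + 10^(63.8/10) + 10^(91.9/10) = 3.042e+09.
Combined level = 10 log₁₀(3.042e+09) = 94.8 dB.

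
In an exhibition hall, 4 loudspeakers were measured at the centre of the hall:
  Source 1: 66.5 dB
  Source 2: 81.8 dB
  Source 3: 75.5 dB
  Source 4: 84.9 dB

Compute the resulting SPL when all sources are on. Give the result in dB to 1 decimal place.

Σ 10^(Lᵢ/10) = 5.003e+08.
L_total = 10·log₁₀(5.003e+08) = 87.0 dB.

87.0 dB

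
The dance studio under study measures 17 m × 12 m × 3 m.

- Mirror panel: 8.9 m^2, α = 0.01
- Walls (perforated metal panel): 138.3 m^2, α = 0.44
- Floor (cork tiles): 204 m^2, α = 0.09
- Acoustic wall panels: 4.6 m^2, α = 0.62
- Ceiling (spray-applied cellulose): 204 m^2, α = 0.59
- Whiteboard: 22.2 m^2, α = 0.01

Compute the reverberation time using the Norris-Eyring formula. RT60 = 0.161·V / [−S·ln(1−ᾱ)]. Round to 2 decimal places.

0.40 seconds

S = Σ Sᵢ = 582.0 m^2.
Σ(Sᵢαᵢ) = 8.9·0.01 + 138.3·0.44 + 204·0.09 + 4.6·0.62 + 204·0.59 + 22.2·0.01 = 202.735.
ᾱ = 202.735 / 582.0 = 0.3483.
Eyring denominator: −S ln(1−ᾱ) = 249.195.
V = 17 × 12 × 3 = 612 m³.
RT60 = 0.161 × 612 / 249.195 = 0.40 s.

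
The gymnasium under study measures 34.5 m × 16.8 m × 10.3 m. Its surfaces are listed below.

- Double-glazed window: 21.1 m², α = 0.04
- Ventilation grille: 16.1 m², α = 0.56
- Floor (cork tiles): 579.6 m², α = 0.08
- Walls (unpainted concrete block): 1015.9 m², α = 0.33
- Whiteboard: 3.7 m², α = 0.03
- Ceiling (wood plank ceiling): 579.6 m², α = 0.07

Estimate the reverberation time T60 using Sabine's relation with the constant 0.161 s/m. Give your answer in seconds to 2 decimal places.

2.22 s

Total absorption A = 21.1*0.04 + 16.1*0.56 + 579.6*0.08 + 1015.9*0.33 + 3.7*0.03 + 579.6*0.07
  = 0.844 + 9.016 + 46.368 + 335.247 + 0.111 + 40.572 = 432.158 m² sabins.
Room volume: 5969.88 m³.
T = 0.161 V/A = 0.161·5969.88/432.158 = 2.22 s.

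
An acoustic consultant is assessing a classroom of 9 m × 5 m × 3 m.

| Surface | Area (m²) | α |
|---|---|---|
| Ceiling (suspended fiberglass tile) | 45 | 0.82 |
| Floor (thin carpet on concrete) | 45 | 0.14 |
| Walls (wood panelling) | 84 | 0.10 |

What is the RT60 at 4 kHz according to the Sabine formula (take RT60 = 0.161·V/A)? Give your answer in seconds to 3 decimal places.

0.421 sec

Summing Sᵢαᵢ: 36.900 + 6.300 + 8.400 → A = 51.600 sabins.
Volume V = 9 × 5 × 3 = 135 m³.
Sabine: RT60 = 0.161 × 135 / 51.600 = 0.421 s.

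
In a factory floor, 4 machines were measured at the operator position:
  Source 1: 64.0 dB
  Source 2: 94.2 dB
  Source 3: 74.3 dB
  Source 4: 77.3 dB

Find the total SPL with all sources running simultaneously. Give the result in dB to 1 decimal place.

Converting to relative power and adding: 10^(64.0/10) + 10^(94.2/10) + 10^(74.3/10) + 10^(77.3/10) = 2.713e+09.
L_total = 10·log₁₀(2.713e+09) = 94.3 dB.

94.3 dB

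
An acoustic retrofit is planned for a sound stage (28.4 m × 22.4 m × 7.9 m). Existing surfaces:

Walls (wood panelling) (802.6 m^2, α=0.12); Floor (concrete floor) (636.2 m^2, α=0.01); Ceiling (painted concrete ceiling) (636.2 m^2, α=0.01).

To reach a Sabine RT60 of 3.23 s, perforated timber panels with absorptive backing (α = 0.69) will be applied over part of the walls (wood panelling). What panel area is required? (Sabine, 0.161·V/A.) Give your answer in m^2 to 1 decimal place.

248.2

A₁ = Σ Sᵢαᵢ = 802.6×0.12 + 636.2×0.01 + 636.2×0.01 = 109.036 sabins.
V = 5025.664 m³. Target absorption A₂ = 0.161 × 5025.664 / 3.23 = 250.505 sabins.
ΔA needed = 250.505 − 109.036 = 141.469 sabins.
Net gain per m^2: Δα = 0.69 − 0.12 = 0.57.
Area = ΔA/Δα = 141.469/0.57 = 248.2 m^2.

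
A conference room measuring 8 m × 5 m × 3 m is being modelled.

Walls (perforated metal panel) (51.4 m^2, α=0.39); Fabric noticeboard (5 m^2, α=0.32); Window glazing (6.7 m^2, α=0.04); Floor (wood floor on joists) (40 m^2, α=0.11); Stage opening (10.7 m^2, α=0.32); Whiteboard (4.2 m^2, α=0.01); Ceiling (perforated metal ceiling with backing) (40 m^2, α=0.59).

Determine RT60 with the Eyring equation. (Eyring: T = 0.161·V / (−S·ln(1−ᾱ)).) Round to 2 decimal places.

0.30 sec

S = Σ Sᵢ = 158.0 m^2.
Absorption A = 51.4×0.39 + 5×0.32 + 6.7×0.04 + 40×0.11 + 10.7×0.32 + 4.2×0.01 + 40×0.59 = 53.380 sabins.
Mean coefficient ᾱ = A/S = 0.3378.
−S·ln(1−ᾱ) = −158.0 × ln(1 − 0.3378) = 65.126.
V = 8 × 5 × 3 = 120 m³.
T = 0.161·V/[−S·ln(1−ᾱ)] = 0.161·120/65.126 = 0.30 s.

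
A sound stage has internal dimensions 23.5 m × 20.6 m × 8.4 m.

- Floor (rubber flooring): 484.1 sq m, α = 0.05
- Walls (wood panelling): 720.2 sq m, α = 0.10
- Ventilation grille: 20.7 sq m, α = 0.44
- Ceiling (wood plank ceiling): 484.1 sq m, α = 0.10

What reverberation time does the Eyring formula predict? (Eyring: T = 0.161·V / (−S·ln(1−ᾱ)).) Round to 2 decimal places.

4.06 seconds

S = Σ Sᵢ = 1709.1 sq m.
Absorption A = 484.1·0.05 + 720.2·0.10 + 20.7·0.44 + 484.1·0.10 = 153.743 sabins.
Mean coefficient ᾱ = A/S = 0.0900.
Eyring denominator: −S ln(1−ᾱ) = 161.186.
V = 23.5 × 20.6 × 8.4 = 4066.44 m³.
RT60 = 0.161 × 4066.44 / 161.186 = 4.06 s.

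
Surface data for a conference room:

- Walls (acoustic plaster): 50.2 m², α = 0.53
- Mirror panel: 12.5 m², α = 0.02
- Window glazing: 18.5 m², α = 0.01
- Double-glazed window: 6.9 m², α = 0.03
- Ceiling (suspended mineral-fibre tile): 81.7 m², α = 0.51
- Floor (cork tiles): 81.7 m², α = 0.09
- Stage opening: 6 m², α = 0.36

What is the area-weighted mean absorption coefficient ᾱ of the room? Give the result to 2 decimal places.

Total surface area S = 257.5 m².
Σ(Sᵢαᵢ) = 50.2*0.53 + 12.5*0.02 + 18.5*0.01 + 6.9*0.03 + 81.7*0.51 + 81.7*0.09 + 6*0.36 = 78.428.
ᾱ = 78.428 / 257.5 = 0.30.

0.30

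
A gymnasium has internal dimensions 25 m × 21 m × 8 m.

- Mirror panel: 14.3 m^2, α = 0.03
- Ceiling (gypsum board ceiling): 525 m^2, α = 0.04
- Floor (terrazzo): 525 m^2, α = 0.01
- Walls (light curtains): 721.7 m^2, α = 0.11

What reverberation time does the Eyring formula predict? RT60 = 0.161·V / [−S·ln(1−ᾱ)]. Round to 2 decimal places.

S = Σ Sᵢ = 1786.0 m^2.
Absorption A = 14.3·0.03 + 525·0.04 + 525·0.01 + 721.7·0.11 = 106.066 sabins.
ᾱ = 106.066 / 1786.0 = 0.0594.
Eyring denominator: −S ln(1−ᾱ) = 109.370.
V = 25 × 21 × 8 = 4200 m³.
T = 0.161·V/[−S·ln(1−ᾱ)] = 0.161·4200/109.370 = 6.18 s.

6.18 seconds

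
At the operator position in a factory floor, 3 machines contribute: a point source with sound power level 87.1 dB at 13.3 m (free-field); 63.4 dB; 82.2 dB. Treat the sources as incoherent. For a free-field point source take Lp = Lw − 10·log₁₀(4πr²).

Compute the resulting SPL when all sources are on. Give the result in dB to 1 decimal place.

82.3 dB

Source at 13.3 m: Lp = 87.1 − 10·log₁₀(4π·13.3²) = 87.1 − 10·log₁₀(2222.865) = 53.6 dB.
Σ 10^(Lᵢ/10) = 1.684e+08.
Combined level = 10 log₁₀(1.684e+08) = 82.3 dB.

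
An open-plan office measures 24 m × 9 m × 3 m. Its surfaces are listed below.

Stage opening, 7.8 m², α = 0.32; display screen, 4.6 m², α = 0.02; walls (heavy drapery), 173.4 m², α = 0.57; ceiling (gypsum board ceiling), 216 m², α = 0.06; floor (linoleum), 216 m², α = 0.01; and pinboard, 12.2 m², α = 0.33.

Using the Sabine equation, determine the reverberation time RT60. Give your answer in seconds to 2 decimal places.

Summing Sᵢαᵢ: 2.496 + 0.092 + 98.838 + 12.960 + 2.160 + 4.026 → A = 120.572 sabins.
Room volume: 648 m³.
T = 0.161 V/A = 0.161·648/120.572 = 0.87 s.

0.87 seconds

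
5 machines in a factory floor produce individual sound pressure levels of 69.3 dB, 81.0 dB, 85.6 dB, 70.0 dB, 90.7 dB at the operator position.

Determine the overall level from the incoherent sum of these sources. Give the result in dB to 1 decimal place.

Σ 10^(Lᵢ/10) = 1.682e+09.
Combined level = 10 log₁₀(1.682e+09) = 92.3 dB.

92.3 dB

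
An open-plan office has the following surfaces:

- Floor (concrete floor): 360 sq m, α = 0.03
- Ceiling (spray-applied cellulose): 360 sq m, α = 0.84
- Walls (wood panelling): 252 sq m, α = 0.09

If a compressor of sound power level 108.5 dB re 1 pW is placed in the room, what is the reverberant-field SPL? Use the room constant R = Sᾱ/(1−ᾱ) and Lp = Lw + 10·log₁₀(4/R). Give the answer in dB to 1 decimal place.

87.4 dB

A = 335.880 sabins; S = 972.0 sq m.
ᾱ = 335.880/972.0 = 0.3456; R = Sᾱ/(1−ᾱ) = 335.880/(1−0.3456) = 513.264 sq m.
Lp = 108.5 + 10·log₁₀(4/513.264) = 108.5 + (-21.08) = 87.4 dB.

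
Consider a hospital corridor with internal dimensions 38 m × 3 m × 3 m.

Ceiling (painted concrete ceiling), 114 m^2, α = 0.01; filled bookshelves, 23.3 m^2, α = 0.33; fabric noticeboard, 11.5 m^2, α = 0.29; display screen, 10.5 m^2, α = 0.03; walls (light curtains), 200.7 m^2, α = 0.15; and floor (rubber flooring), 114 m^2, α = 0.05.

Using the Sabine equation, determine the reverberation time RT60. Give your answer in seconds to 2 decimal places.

1.14 sec

Equivalent absorption area: A = 114·0.01 + 23.3·0.33 + 11.5·0.29 + 10.5·0.03 + 200.7·0.15 + 114·0.05 = 48.284 m^2.
V = 38·3·3 = 342 m³.
RT60 = 0.161 · V / A = 0.161 × 342 / 48.284 = 1.14 s.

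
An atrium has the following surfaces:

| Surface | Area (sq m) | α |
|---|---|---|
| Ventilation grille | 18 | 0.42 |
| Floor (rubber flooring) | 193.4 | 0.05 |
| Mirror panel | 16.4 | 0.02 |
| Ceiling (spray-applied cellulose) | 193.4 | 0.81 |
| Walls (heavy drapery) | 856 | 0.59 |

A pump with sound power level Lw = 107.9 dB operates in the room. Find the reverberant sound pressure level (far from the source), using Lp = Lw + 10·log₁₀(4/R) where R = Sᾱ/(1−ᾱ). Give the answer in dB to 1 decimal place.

Σ(Sᵢαᵢ) = 18×0.42 + 193.4×0.05 + 16.4×0.02 + 193.4×0.81 + 856×0.59 = 679.252; total area S = 1277.2 sq m.
ᾱ = 0.5318, so room constant R = A/(1−ᾱ) = 1450.773 sq m.
Lp = Lw + 10 log₁₀(4/R) = 107.9 -25.60 = 82.3 dB.

82.3 dB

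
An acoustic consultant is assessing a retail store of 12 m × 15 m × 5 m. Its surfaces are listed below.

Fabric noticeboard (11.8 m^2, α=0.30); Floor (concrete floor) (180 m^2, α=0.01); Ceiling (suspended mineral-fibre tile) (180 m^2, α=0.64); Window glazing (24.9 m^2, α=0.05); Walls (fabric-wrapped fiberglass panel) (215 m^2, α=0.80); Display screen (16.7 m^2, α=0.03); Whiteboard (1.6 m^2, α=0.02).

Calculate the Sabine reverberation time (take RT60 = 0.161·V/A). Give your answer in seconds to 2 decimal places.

Equivalent absorption area: A = 11.8*0.30 + 180*0.01 + 180*0.64 + 24.9*0.05 + 215*0.80 + 16.7*0.03 + 1.6*0.02 = 294.318 m^2.
Room volume: 900 m³.
T = 0.161 V/A = 0.161·900/294.318 = 0.49 s.

0.49 s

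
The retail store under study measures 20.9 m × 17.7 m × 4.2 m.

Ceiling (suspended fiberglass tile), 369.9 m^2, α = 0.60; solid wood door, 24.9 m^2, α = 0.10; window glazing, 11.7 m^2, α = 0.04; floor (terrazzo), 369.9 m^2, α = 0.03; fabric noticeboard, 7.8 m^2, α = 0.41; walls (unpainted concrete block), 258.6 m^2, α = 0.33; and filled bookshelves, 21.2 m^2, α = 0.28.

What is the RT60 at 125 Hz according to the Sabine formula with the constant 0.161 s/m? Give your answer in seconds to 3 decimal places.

Equivalent absorption area: A = 369.9×0.60 + 24.9×0.10 + 11.7×0.04 + 369.9×0.03 + 7.8×0.41 + 258.6×0.33 + 21.2×0.28 = 330.467 m^2.
Room volume: 1553.706 m³.
T = 0.161 V/A = 0.161·1553.706/330.467 = 0.757 s.

0.757 s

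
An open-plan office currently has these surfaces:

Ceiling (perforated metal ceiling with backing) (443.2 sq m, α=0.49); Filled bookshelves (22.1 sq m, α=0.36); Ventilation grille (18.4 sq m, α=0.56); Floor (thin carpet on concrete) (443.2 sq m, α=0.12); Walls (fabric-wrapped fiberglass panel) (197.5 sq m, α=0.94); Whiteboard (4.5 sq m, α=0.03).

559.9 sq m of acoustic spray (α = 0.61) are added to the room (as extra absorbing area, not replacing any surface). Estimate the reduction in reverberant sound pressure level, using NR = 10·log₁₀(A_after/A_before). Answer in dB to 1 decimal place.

Equivalent absorption area: A_before = 443.2×0.49 + 22.1×0.36 + 18.4×0.56 + 443.2×0.12 + 197.5×0.94 + 4.5×0.03 = 474.397 sq m.
Added absorption = 559.9 × 0.61 = 341.539 sabins.
A_after = 474.397 + 341.539 = 815.936 sabins.
NR = 10·log₁₀(815.936/474.397) = 2.4 dB.

2.4 dB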